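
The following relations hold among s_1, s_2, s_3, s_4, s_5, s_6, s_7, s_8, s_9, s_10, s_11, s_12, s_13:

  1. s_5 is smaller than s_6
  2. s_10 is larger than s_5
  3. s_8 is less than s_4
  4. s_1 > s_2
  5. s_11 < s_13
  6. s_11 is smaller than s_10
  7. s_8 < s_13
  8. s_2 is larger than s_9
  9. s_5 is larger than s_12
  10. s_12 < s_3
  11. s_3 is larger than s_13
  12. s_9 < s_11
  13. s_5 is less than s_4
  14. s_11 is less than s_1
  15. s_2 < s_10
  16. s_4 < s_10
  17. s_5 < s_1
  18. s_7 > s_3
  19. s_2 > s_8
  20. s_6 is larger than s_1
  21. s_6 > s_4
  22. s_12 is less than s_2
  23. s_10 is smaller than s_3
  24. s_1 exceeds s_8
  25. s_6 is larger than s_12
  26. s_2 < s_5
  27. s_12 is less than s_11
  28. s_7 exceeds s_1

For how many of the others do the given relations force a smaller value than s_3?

From s_3 the given relations immediately reach s_12, s_13, s_10.
From those, s_8, s_11, s_2, s_5, s_4 — 8 in total.
From those, s_9 — 9 in total.
No other element is forced below s_3 by the given relations, so the count is 9.

9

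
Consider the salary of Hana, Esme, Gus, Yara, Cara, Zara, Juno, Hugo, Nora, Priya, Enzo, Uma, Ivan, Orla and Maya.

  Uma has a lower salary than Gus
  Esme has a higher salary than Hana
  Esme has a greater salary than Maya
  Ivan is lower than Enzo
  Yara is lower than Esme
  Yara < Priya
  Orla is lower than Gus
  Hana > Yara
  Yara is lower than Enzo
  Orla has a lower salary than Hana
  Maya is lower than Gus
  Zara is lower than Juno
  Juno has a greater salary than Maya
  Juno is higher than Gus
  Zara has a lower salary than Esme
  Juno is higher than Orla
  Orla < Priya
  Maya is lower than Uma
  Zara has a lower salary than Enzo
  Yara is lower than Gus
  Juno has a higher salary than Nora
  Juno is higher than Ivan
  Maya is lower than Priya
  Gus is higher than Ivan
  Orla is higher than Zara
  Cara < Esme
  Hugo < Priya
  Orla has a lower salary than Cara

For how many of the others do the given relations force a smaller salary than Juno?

From Juno the given relations immediately reach Zara, Maya, Ivan, Orla, Nora, Gus.
From those, Yara, Uma — 8 in total.
No other element is forced below Juno by the given relations, so the count is 8.

8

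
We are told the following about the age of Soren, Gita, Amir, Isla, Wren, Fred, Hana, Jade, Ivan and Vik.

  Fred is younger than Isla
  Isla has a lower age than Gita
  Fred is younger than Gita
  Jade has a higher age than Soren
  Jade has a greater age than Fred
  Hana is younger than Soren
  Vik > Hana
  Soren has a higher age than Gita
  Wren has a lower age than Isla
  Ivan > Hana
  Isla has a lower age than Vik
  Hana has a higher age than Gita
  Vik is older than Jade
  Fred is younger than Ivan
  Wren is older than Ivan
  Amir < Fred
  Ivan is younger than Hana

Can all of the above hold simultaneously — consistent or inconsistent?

inconsistent

Chaining the given relations yields Ivan < Wren < Isla < Gita < Hana, so Ivan < Hana. But one relation states Hana < Ivan. These cannot both hold.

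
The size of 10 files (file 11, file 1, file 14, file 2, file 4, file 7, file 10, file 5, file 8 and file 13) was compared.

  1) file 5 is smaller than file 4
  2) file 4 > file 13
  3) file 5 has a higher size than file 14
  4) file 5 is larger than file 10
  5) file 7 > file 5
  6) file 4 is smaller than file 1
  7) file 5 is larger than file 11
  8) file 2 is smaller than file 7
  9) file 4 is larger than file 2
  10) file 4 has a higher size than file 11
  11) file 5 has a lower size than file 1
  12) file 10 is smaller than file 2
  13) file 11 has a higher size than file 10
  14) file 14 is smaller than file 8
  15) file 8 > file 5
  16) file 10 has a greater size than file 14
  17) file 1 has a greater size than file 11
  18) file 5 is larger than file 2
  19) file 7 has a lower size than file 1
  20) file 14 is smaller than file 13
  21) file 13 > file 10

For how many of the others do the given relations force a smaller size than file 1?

8

From file 1 the given relations immediately reach file 11, file 5, file 7, file 4.
From those, file 14, file 10, file 13, file 2 — 8 in total.
Nothing else is reachable below file 1; 8 in all.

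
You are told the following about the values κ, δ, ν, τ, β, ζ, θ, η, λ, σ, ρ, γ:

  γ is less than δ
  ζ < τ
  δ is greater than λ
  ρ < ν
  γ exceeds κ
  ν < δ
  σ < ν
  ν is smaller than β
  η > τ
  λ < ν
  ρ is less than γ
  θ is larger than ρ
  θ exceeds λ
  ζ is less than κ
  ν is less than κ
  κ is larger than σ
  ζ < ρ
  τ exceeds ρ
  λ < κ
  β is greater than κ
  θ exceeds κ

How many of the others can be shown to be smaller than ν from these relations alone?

4

From ν the given relations immediately reach σ, λ, ρ.
From those, ζ — 4 in total.
Nothing else is reachable below ν; 4 in all.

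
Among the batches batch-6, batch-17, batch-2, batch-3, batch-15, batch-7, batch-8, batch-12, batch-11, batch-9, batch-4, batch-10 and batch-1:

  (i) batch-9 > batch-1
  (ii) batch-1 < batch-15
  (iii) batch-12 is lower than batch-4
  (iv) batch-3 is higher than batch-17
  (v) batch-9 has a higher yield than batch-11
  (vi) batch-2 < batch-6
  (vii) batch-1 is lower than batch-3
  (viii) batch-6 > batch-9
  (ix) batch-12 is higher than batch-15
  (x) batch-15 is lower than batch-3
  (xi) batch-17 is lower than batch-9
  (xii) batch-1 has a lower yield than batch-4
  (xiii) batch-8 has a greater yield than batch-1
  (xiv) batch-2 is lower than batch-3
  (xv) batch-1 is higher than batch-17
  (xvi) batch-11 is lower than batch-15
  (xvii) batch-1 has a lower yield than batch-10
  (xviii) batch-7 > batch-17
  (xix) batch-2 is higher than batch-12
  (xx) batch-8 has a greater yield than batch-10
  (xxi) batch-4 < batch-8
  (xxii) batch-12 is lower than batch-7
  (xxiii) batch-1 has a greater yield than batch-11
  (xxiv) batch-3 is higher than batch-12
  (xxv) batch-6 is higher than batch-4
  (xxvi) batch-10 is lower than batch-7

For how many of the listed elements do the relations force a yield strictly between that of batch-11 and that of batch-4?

3

Chaining upward from batch-11 reaches: batch-1, batch-15, batch-9, batch-12, batch-2, batch-10, batch-3, batch-7, batch-6, batch-8.
Chaining downward from batch-4 reaches: batch-17, batch-1, batch-15, batch-12.
Strictly between batch-11 and batch-4 are those in both lists: batch-1, batch-15, batch-12 — 3 elements.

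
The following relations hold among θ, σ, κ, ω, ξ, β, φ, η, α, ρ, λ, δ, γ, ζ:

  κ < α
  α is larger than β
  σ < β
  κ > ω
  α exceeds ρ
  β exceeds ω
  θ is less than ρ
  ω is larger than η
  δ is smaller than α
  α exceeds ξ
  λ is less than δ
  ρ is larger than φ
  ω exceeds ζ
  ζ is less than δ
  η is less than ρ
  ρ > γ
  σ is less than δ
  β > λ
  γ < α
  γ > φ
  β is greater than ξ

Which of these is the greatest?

α

Chaining downward from α: directly below it, ξ, γ, δ, β, κ, ρ; then λ, φ, σ, η, ζ, θ, ω.
That covers every other element, and nothing is given above α, so α is the greatest.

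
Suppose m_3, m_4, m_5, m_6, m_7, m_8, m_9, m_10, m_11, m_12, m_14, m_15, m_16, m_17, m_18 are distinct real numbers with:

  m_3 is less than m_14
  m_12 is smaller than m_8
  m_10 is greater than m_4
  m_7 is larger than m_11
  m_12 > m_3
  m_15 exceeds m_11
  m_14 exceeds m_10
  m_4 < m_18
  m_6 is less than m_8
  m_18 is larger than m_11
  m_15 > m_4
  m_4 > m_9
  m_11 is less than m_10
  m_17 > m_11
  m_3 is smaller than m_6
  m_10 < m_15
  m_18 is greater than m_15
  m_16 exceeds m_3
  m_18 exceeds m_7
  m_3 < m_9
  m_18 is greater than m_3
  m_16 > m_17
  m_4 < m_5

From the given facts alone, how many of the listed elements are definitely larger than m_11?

7

The elements the relations force above m_11 are m_17, m_7, m_16, m_10, m_15, m_14, m_18 — no chain reaches any other.
That is 7.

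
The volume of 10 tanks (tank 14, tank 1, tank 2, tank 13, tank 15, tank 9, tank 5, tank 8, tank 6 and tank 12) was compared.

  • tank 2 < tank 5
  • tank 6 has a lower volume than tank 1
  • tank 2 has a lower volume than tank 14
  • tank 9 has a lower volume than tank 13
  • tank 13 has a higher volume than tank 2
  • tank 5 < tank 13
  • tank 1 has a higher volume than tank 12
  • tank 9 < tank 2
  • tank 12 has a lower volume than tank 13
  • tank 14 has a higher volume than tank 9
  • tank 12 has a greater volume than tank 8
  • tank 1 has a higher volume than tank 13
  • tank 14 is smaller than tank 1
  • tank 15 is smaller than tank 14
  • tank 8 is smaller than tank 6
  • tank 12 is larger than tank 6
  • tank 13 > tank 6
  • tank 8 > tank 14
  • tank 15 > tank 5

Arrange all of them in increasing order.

Each adjacent pair is fixed by a given relation: tank 9 < tank 2; tank 2 < tank 5; tank 5 < tank 15; tank 15 < tank 14; tank 14 < tank 8; tank 8 < tank 6; tank 6 < tank 12; tank 12 < tank 13; tank 13 < tank 1. Chaining them end to end gives the full order.

tank 9 < tank 2 < tank 5 < tank 15 < tank 14 < tank 8 < tank 6 < tank 12 < tank 13 < tank 1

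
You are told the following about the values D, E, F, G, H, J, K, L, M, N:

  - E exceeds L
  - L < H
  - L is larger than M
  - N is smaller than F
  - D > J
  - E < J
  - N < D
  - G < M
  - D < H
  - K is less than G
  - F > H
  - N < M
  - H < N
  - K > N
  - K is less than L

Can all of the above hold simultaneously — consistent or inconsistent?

Chaining the given relations yields N < K < G < M < L < E < J < D < H, so N < H. But one relation states H < N. These cannot both hold.

inconsistent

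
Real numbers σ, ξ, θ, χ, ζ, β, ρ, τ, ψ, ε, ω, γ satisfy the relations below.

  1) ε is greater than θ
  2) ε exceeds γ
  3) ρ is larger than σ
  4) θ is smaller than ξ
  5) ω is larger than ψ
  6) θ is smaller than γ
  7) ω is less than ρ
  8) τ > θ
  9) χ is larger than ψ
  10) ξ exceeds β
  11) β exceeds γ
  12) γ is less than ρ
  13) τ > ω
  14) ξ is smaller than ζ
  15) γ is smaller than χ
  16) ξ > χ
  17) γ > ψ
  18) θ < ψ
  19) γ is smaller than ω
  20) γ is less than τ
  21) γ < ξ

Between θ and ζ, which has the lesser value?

Following the relations from θ: θ < ψ < γ < χ < ξ < ζ.
So θ < ζ; θ is the smaller of the two.

θ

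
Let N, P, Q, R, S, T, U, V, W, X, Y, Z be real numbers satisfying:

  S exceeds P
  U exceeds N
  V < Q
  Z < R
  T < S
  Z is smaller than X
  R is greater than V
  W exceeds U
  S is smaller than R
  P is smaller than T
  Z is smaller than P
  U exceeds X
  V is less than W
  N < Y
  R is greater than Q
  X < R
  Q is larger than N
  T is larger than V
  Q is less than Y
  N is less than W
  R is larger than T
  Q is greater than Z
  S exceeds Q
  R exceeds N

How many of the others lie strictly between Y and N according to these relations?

1

Chaining upward from N reaches: Q, U, S, W, R.
Chaining downward from Y reaches: Z, V, Q.
Strictly between N and Y are those in both lists: Q — 1 element.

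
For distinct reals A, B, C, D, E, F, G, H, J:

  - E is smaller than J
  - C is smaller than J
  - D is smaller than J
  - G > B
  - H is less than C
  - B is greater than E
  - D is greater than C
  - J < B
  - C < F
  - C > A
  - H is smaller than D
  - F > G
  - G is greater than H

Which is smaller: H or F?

H < C and C < D give H < D.
With D < J: H < C < D < J.
Then J < B extends the chain to B.
Then B < G extends the chain to G.
With G < F: H < C < D < J < B < G < F.
So H < F; H is the smaller of the two.

H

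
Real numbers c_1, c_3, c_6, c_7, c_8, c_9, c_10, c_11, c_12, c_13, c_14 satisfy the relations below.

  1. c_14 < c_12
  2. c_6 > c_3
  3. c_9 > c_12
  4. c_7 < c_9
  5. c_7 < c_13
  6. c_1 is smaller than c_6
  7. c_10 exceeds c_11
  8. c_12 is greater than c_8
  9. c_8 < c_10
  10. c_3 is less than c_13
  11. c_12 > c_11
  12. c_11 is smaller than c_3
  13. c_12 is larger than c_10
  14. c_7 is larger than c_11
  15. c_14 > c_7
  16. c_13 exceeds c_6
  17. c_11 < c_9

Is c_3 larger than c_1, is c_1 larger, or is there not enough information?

undetermined

Following every chain through c_1: above c_1 we get c_6, c_13.
c_3 is not reached, and no chain runs the other way from c_3 to c_1.
So the given relations leave the order of c_1 and c_3 undetermined.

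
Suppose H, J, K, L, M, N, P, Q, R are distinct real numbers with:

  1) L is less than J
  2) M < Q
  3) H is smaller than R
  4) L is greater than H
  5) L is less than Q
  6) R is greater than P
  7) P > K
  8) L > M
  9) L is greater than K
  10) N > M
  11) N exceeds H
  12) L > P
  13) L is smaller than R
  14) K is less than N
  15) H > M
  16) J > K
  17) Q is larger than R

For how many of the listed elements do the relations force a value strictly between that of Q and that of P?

2

Chaining upward from P reaches: L, R, J.
Chaining downward from Q reaches: K, M, H, L, R.
Strictly between P and Q are those in both lists: L, R — 2 elements.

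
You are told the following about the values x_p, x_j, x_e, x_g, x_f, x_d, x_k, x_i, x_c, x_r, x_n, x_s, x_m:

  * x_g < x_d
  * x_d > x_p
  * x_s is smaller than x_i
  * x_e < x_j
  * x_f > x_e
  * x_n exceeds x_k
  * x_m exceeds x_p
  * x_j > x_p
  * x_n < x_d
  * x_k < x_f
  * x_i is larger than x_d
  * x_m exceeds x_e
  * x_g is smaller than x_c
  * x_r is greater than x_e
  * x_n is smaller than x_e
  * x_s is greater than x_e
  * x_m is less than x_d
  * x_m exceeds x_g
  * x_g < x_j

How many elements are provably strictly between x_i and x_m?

The relations place x_m below x_i. An element lies strictly between them when it is forced above x_m and also forced below x_i.
Above x_m: {x_d}. Below x_i: {x_g, x_k, x_n, x_e, x_s, x_p, x_d}.
Intersection: {x_d} — 1.

1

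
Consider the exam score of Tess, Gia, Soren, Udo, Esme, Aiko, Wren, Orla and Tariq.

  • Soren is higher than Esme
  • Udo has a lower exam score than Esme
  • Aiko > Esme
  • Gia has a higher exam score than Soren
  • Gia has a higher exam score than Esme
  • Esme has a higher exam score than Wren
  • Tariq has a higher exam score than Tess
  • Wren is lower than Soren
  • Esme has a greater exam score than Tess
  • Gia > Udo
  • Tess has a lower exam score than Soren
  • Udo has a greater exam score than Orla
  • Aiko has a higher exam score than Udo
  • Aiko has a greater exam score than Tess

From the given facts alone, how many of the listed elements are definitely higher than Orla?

Directly above Orla: Udo.
One step further: Esme, Aiko, Gia (4 so far).
One step further: Soren (5 so far).
Nothing else is reachable above Orla; 5 in all.

5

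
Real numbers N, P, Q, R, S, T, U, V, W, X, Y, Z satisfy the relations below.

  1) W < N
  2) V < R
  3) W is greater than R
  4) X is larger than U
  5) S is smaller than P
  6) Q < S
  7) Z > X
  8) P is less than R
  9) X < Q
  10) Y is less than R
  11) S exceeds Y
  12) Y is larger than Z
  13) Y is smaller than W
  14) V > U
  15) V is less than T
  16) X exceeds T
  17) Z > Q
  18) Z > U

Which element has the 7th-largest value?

Z

Chaining the given pairs: U < V < T < X < Q < Z < Y < S < P < R < W < N.
Counting 7 from the largest end gives Z.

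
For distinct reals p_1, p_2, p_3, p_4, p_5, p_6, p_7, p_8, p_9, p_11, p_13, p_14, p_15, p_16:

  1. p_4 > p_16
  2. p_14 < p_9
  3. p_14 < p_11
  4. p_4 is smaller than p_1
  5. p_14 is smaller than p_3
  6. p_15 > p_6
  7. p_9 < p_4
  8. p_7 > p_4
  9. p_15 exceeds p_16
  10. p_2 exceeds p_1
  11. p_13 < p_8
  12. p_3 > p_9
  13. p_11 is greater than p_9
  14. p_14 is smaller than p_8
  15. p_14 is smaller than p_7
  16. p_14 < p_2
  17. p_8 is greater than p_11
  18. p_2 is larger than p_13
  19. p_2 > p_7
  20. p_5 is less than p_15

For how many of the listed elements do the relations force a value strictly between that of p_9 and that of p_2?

The relations place p_9 below p_2. An element lies strictly between them when it is forced above p_9 and also forced below p_2.
Above p_9: {p_4, p_7, p_3, p_1, p_11, p_8}. Below p_2: {p_14, p_16, p_13, p_4, p_7, p_1}.
Intersection: {p_4, p_7, p_1} — 3.

3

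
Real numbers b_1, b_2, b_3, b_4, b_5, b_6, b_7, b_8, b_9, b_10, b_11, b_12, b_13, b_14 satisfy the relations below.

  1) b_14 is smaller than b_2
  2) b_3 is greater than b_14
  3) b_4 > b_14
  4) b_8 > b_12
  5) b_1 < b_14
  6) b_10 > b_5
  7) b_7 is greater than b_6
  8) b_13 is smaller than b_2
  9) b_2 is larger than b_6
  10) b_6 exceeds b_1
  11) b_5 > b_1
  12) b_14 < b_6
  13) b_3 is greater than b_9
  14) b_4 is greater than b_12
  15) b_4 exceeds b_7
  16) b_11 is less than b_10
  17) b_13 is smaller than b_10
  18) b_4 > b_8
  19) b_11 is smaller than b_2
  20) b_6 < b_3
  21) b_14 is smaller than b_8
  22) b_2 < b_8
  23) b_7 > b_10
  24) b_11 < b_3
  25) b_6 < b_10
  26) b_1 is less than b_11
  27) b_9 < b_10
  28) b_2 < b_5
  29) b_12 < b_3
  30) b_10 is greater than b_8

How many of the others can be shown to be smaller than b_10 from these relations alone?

The elements the relations force below b_10 are b_9, b_1, b_11, b_13, b_12, b_14, b_6, b_2, b_5, b_8 — no chain reaches any other.
That is 10.

10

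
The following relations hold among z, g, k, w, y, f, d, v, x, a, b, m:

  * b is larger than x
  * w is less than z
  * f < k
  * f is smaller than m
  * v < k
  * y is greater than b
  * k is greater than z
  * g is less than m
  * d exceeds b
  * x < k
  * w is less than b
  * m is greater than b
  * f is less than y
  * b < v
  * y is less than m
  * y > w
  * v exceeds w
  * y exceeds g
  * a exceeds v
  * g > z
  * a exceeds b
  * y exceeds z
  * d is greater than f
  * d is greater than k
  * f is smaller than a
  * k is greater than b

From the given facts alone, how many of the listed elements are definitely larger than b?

6

The elements the relations force above b are y, m, v, k, a, d — no chain reaches any other.
That is 6.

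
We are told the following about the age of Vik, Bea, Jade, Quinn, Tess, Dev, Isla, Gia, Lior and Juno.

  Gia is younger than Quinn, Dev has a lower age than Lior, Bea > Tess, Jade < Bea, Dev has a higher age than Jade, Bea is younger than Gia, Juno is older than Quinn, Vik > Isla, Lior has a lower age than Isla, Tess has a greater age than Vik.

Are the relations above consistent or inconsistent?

consistent

Every relation is compatible with Jade < Dev < Lior < Isla < Vik < Tess < Bea < Gia < Quinn < Juno; the set is consistent.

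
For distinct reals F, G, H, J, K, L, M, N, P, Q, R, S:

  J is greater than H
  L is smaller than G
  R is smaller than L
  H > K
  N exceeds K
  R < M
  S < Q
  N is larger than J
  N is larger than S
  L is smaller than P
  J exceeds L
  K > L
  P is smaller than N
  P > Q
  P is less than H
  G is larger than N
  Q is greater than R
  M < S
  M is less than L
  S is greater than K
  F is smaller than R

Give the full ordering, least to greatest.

F < R < M < L < K < S < Q < P < H < J < N < G

Each adjacent pair is fixed by a given relation: F < R; R < M; M < L; L < K; K < S; S < Q; Q < P; P < H; H < J; J < N; N < G. Chaining them end to end gives the full order.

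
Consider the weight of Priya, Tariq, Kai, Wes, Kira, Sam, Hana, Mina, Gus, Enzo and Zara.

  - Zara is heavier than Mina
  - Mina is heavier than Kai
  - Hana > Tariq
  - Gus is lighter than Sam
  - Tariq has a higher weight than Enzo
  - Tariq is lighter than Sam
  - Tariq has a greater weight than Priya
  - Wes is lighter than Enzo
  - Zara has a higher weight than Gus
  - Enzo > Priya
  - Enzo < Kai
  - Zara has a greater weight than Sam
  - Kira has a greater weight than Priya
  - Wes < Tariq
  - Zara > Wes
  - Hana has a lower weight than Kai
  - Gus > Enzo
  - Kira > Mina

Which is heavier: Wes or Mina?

Mina

Link the given pairs in sequence: Wes < Enzo; Enzo < Tariq; Tariq < Hana; Hana < Kai; Kai < Mina.
Chaining these gives Wes < Enzo < Tariq < Hana < Kai < Mina.
So Wes < Mina; Mina is the heavier of the two.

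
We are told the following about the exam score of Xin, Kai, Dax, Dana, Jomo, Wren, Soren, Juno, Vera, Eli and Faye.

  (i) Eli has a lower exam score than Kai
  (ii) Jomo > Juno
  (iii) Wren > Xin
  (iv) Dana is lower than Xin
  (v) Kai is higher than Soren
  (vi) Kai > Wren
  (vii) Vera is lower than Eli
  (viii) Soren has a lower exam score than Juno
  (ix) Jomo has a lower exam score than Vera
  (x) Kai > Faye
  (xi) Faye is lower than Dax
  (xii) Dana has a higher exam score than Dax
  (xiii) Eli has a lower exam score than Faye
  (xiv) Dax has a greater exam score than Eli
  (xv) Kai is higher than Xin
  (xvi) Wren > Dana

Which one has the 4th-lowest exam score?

Piecing the relations together gives one ordering: Soren < Juno < Jomo < Vera < Eli < Faye < Dax < Dana < Xin < Wren < Kai.
Counting 4 from the smallest end gives Vera.

Vera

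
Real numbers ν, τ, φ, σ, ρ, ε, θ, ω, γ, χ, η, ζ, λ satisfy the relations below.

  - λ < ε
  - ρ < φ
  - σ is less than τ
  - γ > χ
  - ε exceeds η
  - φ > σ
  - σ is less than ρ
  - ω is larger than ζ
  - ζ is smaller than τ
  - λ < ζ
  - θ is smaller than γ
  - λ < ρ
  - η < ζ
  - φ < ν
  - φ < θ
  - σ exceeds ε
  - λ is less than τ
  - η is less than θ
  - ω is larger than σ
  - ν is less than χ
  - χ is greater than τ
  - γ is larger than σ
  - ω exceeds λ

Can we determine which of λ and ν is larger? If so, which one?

λ < ε < σ < ρ < φ < ν, by transitivity through ε, σ, ρ, φ.
So ν is larger.

ν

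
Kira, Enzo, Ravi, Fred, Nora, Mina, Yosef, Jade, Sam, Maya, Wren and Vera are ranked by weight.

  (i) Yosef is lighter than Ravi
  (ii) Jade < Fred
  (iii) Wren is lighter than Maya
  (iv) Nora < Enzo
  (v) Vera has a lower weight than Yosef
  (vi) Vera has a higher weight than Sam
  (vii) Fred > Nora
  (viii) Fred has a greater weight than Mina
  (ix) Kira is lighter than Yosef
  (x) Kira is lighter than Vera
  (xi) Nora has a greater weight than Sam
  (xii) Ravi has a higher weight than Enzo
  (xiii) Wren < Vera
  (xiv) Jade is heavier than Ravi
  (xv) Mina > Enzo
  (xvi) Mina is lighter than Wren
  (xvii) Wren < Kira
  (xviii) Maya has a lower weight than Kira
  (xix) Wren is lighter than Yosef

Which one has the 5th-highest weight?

Vera

Chaining the given pairs: Sam < Nora < Enzo < Mina < Wren < Maya < Kira < Vera < Yosef < Ravi < Jade < Fred.
The 5th largest is Vera.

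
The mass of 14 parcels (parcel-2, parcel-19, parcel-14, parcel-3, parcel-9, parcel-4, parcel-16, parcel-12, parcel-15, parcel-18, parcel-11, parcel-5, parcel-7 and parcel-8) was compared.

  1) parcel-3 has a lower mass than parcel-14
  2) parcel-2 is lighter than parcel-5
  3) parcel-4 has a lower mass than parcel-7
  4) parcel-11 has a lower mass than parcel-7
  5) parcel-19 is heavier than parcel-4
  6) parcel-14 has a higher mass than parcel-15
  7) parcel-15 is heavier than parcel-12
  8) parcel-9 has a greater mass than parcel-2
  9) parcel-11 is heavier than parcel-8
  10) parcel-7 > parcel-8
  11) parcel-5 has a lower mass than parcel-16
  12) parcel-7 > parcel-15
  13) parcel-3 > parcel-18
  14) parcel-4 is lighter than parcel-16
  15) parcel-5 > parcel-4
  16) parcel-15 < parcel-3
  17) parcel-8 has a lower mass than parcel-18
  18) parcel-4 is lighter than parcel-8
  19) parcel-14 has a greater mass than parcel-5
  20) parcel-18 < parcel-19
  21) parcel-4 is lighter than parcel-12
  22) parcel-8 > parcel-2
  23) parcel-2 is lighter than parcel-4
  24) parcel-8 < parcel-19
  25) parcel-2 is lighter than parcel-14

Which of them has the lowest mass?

parcel-2

parcel-4 is not least since parcel-2 < parcel-4; parcel-8 is not least since parcel-2 < parcel-8; parcel-11 is not least since parcel-8 < parcel-11; parcel-5 is not least since parcel-2 < parcel-5; parcel-9 is not least since parcel-2 < parcel-9; parcel-18 is not least since parcel-8 < parcel-18; parcel-19 is not least since parcel-8 < parcel-19; parcel-16 is not least since parcel-5 < parcel-16; parcel-12 is not least since parcel-4 < parcel-12; parcel-15 is not least since parcel-12 < parcel-15; parcel-3 is not least since parcel-18 < parcel-3; parcel-7 is not least since parcel-15 < parcel-7; parcel-14 is not least since parcel-3 < parcel-14.
Only parcel-2 has nothing below it, so parcel-2 is the lowest mass.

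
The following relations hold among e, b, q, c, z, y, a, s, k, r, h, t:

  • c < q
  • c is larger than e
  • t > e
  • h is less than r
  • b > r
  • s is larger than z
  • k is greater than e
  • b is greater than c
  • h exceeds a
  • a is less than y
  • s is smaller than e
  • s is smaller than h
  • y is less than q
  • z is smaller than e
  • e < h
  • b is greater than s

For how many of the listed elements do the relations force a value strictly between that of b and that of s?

4

Chaining upward from s reaches: e, t, c, k, h, r, q.
Chaining downward from b reaches: z, e, a, c, h, r.
Strictly between s and b are those in both lists: e, c, h, r — 4 elements.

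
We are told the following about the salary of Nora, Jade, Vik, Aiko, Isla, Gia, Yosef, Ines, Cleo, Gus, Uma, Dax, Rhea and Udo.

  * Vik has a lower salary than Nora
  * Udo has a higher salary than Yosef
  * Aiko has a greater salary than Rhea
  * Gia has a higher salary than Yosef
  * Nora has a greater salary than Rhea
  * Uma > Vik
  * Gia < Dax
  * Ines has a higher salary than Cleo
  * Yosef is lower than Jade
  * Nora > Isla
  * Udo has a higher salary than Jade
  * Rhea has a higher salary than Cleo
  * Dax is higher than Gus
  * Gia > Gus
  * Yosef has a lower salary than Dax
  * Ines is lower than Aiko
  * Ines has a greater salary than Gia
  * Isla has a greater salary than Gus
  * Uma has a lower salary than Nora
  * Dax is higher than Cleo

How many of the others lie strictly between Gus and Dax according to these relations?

1

Chaining upward from Gus reaches: Gia, Isla, Ines, Aiko, Nora.
Chaining downward from Dax reaches: Yosef, Gia, Cleo.
Strictly between Gus and Dax are those in both lists: Gia — 1 element.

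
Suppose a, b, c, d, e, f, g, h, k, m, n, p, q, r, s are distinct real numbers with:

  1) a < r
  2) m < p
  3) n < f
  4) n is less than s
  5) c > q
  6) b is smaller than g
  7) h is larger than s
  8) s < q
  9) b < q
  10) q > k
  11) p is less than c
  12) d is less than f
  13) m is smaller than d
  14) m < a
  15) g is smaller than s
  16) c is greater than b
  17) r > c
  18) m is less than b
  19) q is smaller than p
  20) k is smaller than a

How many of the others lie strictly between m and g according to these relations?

The relations place m below g. An element lies strictly between them when it is forced above m and also forced below g.
Above m: {b, d, f, a, s, q, p, c, r, h}. Below g: {b}.
Intersection: {b} — 1.

1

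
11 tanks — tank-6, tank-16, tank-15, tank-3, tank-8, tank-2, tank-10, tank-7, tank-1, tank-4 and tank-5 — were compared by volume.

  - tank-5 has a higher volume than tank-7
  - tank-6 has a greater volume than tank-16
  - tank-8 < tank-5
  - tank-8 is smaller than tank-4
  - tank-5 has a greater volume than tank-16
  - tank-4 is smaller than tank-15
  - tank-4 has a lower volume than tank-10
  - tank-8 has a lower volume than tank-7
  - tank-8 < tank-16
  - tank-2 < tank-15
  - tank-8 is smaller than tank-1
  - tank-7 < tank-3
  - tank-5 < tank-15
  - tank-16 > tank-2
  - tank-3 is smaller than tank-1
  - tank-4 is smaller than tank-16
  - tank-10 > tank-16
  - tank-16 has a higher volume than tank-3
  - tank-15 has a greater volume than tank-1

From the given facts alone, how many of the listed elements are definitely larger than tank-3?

From tank-3 the given relations immediately reach tank-1, tank-16.
From those, tank-10, tank-5, tank-15, tank-6 — 6 in total.
No other element is forced above tank-3 by the given relations, so the count is 6.

6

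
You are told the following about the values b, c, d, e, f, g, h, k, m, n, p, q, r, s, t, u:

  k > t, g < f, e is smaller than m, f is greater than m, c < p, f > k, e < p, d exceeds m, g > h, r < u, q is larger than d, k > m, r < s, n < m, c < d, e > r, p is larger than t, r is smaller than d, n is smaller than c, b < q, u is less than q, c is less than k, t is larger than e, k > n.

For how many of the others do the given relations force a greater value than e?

The elements the relations force above e are m, t, d, p, q, k, f — no chain reaches any other.
That is 7.

7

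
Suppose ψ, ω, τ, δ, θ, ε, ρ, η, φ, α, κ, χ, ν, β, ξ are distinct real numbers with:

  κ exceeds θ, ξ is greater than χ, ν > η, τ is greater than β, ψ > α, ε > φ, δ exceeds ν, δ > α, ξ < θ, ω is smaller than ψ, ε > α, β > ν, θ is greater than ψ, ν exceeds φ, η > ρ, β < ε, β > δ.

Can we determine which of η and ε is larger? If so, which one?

ε

η < ν and ν < δ give η < δ.
With δ < β: η < ν < δ < β.
Then β < ε extends the chain to ε.
So ε is larger.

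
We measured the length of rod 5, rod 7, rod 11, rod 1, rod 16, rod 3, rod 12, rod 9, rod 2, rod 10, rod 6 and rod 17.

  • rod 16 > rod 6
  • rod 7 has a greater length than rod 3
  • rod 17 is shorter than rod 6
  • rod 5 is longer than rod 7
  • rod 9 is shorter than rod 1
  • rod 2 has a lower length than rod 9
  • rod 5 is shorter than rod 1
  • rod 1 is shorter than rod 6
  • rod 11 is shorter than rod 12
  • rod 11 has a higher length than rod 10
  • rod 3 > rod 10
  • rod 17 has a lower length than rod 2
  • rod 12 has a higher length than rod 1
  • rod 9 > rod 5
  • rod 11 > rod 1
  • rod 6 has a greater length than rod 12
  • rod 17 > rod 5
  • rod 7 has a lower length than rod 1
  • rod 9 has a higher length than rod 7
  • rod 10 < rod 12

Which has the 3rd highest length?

The consecutive relations fix a unique order: rod 10 < rod 3 < rod 7 < rod 5 < rod 17 < rod 2 < rod 9 < rod 1 < rod 11 < rod 12 < rod 6 < rod 16.
The 3rd largest is rod 12.

rod 12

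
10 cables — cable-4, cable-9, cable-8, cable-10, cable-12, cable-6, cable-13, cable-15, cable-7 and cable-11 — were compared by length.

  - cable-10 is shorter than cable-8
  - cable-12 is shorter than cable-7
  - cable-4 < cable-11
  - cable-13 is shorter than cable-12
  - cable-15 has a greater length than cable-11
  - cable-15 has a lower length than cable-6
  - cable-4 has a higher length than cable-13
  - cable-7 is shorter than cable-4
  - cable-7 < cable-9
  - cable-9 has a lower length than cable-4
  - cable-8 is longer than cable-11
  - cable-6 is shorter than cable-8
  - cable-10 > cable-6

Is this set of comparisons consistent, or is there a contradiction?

Every relation is compatible with cable-13 < cable-12 < cable-7 < cable-9 < cable-4 < cable-11 < cable-15 < cable-6 < cable-10 < cable-8; the set is consistent.

consistent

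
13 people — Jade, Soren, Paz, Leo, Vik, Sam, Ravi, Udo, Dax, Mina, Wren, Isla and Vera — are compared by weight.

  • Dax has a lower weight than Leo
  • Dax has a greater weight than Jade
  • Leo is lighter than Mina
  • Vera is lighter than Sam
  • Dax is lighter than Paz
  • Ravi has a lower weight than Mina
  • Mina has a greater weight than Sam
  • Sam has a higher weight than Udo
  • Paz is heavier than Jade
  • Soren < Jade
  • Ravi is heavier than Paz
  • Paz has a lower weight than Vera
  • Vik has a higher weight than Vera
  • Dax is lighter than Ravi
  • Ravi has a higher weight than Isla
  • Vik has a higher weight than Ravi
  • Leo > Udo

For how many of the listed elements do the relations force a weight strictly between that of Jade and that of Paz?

1

Chaining upward from Jade reaches: Dax, Leo, Vera, Ravi, Sam, Vik, Mina.
Chaining downward from Paz reaches: Soren, Dax.
Strictly between Jade and Paz are those in both lists: Dax — 1 element.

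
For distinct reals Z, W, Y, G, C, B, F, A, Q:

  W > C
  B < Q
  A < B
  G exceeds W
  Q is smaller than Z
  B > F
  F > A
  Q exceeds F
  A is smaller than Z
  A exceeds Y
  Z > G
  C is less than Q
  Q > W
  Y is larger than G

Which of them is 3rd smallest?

G

The consecutive relations fix a unique order: C < W < G < Y < A < F < B < Q < Z.
Counting 3 from the smallest end gives G.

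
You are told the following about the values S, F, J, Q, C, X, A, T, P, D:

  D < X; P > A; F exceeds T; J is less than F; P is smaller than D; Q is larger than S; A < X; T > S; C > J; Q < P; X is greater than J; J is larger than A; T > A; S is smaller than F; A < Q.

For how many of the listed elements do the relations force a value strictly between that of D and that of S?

The relations place S below D. An element lies strictly between them when it is forced above S and also forced below D.
Above S: {Q, P, T, F, X}. Below D: {A, Q, P}.
Intersection: {Q, P} — 2.

2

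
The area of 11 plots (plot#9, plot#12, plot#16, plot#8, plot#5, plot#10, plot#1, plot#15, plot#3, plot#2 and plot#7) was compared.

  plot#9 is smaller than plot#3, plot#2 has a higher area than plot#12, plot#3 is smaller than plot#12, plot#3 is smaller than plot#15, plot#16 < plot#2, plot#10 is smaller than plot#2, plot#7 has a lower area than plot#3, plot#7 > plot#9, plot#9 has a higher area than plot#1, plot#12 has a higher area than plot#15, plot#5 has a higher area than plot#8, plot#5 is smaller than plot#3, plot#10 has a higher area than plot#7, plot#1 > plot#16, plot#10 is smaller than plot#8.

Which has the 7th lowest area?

Chaining the given pairs: plot#16 < plot#1 < plot#9 < plot#7 < plot#10 < plot#8 < plot#5 < plot#3 < plot#15 < plot#12 < plot#2.
Counting 7 from the smallest end gives plot#5.

plot#5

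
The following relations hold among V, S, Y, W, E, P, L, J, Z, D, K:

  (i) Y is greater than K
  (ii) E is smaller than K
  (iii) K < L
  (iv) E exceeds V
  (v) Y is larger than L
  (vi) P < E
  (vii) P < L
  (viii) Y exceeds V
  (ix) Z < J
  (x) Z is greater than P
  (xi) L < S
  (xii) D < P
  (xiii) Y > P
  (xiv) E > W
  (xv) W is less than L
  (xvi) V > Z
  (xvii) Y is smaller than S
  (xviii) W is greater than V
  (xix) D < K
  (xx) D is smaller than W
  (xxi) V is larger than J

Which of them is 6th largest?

Chaining the given pairs: D < P < Z < J < V < W < E < K < L < Y < S.
Counting 6 from the largest end gives W.

W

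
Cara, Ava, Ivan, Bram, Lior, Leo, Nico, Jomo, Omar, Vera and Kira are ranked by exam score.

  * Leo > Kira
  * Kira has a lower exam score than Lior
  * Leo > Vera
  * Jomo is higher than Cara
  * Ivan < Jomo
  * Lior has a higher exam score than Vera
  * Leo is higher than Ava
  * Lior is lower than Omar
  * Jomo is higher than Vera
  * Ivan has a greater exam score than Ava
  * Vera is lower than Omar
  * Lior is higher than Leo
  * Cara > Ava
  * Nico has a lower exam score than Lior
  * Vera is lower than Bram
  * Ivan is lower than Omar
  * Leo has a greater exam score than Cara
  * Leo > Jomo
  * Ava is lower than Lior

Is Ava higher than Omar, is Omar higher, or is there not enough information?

Omar

Link the given pairs in sequence: Ava < Ivan; Ivan < Jomo; Jomo < Leo; Leo < Lior; Lior < Omar.
Chaining these gives Ava < Ivan < Jomo < Leo < Lior < Omar.
So Omar is higher.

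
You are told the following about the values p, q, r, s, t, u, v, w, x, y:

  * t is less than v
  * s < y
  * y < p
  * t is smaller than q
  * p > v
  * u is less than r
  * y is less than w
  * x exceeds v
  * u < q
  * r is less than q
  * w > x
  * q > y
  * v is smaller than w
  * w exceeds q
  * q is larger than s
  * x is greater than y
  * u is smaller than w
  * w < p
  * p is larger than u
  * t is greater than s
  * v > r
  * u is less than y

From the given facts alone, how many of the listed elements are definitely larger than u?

The elements the relations force above u are r, y, q, v, x, w, p — no chain reaches any other.
That is 7.

7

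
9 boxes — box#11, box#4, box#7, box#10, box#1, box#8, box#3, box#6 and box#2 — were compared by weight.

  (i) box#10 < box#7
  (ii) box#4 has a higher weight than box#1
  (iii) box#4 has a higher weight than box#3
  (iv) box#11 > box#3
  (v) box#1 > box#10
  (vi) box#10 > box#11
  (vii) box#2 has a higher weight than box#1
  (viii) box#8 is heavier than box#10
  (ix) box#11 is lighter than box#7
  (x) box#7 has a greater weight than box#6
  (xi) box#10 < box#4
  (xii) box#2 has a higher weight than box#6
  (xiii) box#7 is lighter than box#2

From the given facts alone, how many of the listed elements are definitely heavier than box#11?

6

Directly above box#11: box#10, box#7.
One step further: box#8, box#1, box#4, box#2 (6 so far).
Nothing else is reachable above box#11; 6 in all.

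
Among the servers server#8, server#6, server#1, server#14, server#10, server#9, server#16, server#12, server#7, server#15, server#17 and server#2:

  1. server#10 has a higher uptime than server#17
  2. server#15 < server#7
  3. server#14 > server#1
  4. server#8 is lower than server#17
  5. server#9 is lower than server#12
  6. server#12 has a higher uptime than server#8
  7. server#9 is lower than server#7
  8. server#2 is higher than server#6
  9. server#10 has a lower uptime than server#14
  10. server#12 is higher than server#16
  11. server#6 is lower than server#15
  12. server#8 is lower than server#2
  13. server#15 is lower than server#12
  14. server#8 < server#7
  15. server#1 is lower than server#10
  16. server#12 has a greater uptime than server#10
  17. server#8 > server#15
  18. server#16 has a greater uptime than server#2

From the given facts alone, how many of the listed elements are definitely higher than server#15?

8

The elements the relations force above server#15 are server#8, server#7, server#2, server#17, server#16, server#10, server#12, server#14 — no chain reaches any other.
That is 8.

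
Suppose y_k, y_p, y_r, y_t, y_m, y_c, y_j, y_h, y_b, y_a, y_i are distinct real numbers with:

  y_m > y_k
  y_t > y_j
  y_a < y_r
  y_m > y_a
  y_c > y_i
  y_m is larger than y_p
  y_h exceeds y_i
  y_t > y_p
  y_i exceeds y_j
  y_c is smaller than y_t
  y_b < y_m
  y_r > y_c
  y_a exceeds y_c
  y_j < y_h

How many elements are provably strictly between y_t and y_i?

Chaining upward from y_i reaches: y_c, y_a, y_r, y_h, y_m.
Chaining downward from y_t reaches: y_j, y_p, y_c.
Strictly between y_i and y_t are those in both lists: y_c — 1 element.

1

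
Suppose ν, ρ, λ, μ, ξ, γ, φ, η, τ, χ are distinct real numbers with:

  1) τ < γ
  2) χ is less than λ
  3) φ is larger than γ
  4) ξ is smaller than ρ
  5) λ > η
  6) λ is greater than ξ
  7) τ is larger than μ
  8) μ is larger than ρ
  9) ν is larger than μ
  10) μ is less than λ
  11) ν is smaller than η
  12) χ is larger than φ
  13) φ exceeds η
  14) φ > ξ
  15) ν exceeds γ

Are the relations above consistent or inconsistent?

The single ordering ξ < ρ < μ < τ < γ < ν < η < φ < χ < λ satisfies every listed relation, so no contradiction arises.

consistent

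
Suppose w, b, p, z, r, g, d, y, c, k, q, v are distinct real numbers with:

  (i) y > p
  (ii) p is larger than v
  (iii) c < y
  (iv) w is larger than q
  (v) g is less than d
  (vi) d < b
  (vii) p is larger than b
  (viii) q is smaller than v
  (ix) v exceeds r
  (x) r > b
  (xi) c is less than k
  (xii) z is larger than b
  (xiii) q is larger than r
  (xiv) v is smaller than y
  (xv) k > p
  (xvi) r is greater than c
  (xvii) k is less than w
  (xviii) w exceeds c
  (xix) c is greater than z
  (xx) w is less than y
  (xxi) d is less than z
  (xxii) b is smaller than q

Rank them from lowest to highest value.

g < d < b < z < c < r < q < v < p < k < w < y

The consecutive links are each given: g < d; d < b; b < z; z < c; c < r; r < q; q < v; v < p; p < k; k < w; w < y.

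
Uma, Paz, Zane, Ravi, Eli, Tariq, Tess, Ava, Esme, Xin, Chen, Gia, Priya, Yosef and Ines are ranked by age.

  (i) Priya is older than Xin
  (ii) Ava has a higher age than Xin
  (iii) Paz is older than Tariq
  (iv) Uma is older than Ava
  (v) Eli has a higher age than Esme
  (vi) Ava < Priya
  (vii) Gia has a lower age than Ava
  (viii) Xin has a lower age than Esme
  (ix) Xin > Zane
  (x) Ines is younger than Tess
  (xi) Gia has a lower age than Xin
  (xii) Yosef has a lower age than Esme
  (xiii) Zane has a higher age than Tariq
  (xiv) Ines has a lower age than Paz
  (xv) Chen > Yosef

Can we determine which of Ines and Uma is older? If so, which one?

undetermined

Following every chain through Ines: above Ines we get Tess, Paz.
Uma is not reached, and no chain runs the other way from Uma to Ines.
So the given relations leave the order of Ines and Uma undetermined.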